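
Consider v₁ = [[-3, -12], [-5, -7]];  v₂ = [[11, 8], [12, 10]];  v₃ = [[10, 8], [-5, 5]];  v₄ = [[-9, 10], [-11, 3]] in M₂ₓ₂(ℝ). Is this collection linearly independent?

Write each element as a coordinate vector in ℝ⁴ using {E₁₁, E₁₂, E₂₁, E₂₂}.
The matrix [v₁|v₂|v₃|v₄] has determinant -8844.
A nonzero determinant means the columns are linearly independent.

linearly independent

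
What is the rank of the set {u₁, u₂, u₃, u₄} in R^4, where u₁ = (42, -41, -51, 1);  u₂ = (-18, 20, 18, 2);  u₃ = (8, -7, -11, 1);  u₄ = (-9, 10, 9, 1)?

Apply Gaussian elimination to the matrix whose rows are u₁, u₂, u₃, u₄.
The echelon form has 2 nonzero rows, so the rank is 2.

rank 2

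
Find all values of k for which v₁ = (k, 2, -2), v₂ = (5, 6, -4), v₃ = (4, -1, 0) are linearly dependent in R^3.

k = 13/2

Dependence holds iff the 3×3 matrix [v₁ v₂ v₃] is singular.
Expanding, det = 26 - 4*k.
This vanishes exactly when k = 13/2.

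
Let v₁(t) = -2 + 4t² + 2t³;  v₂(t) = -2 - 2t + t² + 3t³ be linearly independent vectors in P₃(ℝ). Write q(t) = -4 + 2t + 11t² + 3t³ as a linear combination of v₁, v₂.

q = 3v₁ - v₂

Take coordinate vectors relative to {1, t, …, t³}.
Solve the system with v₁, v₂ as columns and q as the right-hand side.
Row-reducing the augmented matrix gives the unique coefficients (a₁, a₂) = (3, -1).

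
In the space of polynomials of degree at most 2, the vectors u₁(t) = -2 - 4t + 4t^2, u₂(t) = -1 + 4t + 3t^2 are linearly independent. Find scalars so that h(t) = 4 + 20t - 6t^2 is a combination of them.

h = -3u₁ + 2u₂

Work in coordinates with respect to the standard basis {1, t, t^2}.
Solve the system with u₁, u₂ as columns and h as the right-hand side.
The system has the unique solution (a₁, a₂) = (-3, 2).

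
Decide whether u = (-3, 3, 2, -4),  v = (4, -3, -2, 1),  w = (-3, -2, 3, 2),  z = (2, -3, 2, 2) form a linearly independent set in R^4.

The matrix [u|v|w|z] has determinant -123.
A nonzero determinant means the columns are linearly independent.

linearly independent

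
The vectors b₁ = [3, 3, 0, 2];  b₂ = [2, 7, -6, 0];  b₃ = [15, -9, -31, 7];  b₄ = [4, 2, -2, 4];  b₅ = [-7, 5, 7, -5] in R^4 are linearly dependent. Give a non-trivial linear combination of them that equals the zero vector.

2b₁ - 2b₂ + b₃ + b₄ + 3b₅ = 0

Row-reduce the matrix with b₁, b₂, b₃, b₄, b₅ as columns; the null space gives the coefficients.
A generator of the null space is (2, -2, 1, 1, 3).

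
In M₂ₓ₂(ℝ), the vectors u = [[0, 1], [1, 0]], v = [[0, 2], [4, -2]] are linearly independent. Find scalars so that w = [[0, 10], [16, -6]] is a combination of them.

Take coordinate vectors relative to {E₁₁, E₁₂, E₂₁, E₂₂}.
Solve the system with u, v as columns and w as the right-hand side.
Back-substitution yields (α₁, α₂) = (4, 3).

w = 4u + 3v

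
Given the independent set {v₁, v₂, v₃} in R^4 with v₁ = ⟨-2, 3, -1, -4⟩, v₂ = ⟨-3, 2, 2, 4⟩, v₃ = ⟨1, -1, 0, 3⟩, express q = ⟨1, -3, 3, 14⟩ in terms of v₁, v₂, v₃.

Since v₁, v₂, v₃ are independent, the coefficients expressing q are uniquely determined by a linear system.
Back-substitution yields (c₁, c₂, c₃) = (-1, 1, 2).

q = -v₁ + v₂ + 2v₃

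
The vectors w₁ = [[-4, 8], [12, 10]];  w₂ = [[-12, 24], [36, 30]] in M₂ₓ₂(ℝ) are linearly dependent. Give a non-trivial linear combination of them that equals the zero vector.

Write each element as a vector in ℝ⁴ using {E₁₁, E₁₂, E₂₁, E₂₂}.
Set up α₁w₁ + α₂w₂ = 0 and solve the homogeneous system.
The free variable yields coefficients (3, -1) (any nonzero multiple also works).

3w₁ - w₂ = 0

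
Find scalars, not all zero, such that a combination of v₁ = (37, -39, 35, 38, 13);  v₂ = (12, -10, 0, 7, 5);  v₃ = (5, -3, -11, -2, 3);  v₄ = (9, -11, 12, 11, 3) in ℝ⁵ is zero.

Set up α₁v₁ + … + α₄v₄ = 0 and solve the homogeneous system.
One solution (up to scaling) is (1, -2, 1, -2).

v₁ - 2v₂ + v₃ - 2v₄ = 0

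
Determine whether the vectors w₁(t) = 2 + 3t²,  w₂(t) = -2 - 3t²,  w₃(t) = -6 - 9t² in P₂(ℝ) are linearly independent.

linearly dependent

Write each element as a coordinate vector in ℝ³ using {1, t, t²}.
Form the 3×3 matrix with these as columns; its determinant is 0.
A zero determinant means the columns are linearly dependent.
Indeed w₁ + w₂ = 0.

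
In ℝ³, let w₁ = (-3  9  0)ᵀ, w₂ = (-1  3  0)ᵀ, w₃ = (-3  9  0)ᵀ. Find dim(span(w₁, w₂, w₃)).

Form the matrix with w₁, w₂, w₃ as columns and reduce.
Reduction leaves 1 leading entry, giving rank 1.

dim = 1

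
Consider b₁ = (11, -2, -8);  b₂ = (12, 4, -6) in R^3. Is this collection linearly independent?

linearly independent

Place the vectors as rows of a 2×3 matrix and reduce to echelon form.
The reduction yields 2 nonzero rows, so the rank is 2.
Since rank = 2 (the number of vectors), the set is linearly independent.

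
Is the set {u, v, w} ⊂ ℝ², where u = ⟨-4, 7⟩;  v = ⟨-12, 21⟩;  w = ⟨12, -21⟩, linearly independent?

linearly dependent

There are 3 vectors in a 2-dimensional space, so they cannot be linearly independent.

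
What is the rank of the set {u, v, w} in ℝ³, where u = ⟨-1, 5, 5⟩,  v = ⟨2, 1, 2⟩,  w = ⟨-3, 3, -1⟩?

Form the matrix with u, v, w as columns and reduce.
The echelon form has 3 nonzero rows, so the rank is 3.

rank 3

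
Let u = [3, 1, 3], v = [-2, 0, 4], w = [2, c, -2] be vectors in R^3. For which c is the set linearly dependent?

The vectors are dependent exactly when the determinant of the matrix with rows u, v, w vanishes.
The determinant works out to 4 - 18*c.
Solving 4 - 18*c = 0 yields c = 2/9.

c = 2/9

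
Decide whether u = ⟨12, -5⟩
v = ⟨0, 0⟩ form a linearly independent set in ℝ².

linearly dependent

One of the vectors is the zero vector, so the set is linearly dependent.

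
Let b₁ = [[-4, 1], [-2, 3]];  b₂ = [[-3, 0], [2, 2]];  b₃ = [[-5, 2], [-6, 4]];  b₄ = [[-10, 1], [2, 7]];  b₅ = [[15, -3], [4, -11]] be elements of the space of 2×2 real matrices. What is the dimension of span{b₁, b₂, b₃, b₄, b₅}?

Represent each element by its coordinate vector in ℝ⁴.
Row-reduce the 5×4 matrix with these as rows.
Reduction leaves 2 leading entries, giving rank 2.
(With 5 elements in a 4-dimensional space the rank is at most 4.)

dim = 2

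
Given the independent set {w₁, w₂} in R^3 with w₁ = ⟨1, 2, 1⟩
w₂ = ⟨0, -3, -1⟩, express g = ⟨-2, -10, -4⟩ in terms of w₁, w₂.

g = -2w₁ + 2w₂

Solve the system with w₁, w₂ as columns and g as the right-hand side.
Row-reducing the augmented matrix gives the unique coefficients (α₁, α₂) = (-2, 2).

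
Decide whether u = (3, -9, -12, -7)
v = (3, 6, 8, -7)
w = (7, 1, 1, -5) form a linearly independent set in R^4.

Row-reduce the matrix whose columns are u, v, w.
The reduction yields 3 nonzero rows, so the rank is 3.
Since rank = 3 (the number of vectors), the set is linearly independent.

linearly independent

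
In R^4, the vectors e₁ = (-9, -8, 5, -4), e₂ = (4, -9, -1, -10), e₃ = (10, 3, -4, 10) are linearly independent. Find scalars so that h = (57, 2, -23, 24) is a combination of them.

h = -e₁ + 2e₂ + 4e₃

Set up the augmented matrix [e₁ | e₂ | e₃ | h] and row-reduce.
Row-reducing the augmented matrix gives the unique coefficients (α₁, α₂, α₃) = (-1, 2, 4).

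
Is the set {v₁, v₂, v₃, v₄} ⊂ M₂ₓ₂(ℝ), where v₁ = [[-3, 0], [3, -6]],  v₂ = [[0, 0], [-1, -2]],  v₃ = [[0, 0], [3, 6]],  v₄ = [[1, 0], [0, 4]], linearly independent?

linearly dependent

Take coordinates with respect to the standard basis {E₁₁, E₁₂, E₂₁, E₂₂}.
Row-reduce the matrix whose columns are v₁, v₂, v₃, v₄.
The reduction yields 2 nonzero rows, so the rank is 2.
Since rank 2 < 4, the set is linearly dependent.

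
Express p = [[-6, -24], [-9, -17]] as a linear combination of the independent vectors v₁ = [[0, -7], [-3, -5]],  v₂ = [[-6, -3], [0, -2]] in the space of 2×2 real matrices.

Identify each element with its coordinate vector in ℝ⁴ via {E₁₁, E₁₂, E₂₁, E₂₂}.
Write p = c₁v₁ + c₂v₂ and equate components.
Row-reducing the augmented matrix gives the unique coefficients (c₁, c₂) = (3, 1).

p = 3v₁ + v₂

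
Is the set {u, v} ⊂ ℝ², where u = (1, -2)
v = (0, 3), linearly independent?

linearly independent

Form the 2×2 matrix with these as columns; its determinant is 3.
A nonzero determinant means the columns are linearly independent.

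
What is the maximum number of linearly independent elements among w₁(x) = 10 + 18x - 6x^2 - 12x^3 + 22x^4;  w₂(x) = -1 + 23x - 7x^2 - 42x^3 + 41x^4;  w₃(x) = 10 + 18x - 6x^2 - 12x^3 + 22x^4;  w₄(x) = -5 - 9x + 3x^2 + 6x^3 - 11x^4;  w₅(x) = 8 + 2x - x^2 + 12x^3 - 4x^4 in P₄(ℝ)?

Represent each element by its coordinate vector in ℝ⁵.
Apply Gaussian elimination to the matrix whose rows are w₁, w₂, w₃, w₄, w₅.
Reduction leaves 2 leading entries, giving rank 2.

2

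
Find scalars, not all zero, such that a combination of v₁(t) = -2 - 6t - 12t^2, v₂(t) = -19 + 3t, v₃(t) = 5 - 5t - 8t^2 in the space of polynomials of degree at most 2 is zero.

2v₁ - v₂ - 3v₃ = 0

Take coordinates with respect to {1, t, t^2}.
Solve the homogeneous system with v₁, v₂, v₃ as columns by row-reducing the coefficient matrix.
A generator of the null space is (2, -1, -3).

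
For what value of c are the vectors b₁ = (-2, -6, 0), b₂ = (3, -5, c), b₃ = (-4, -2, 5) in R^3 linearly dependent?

Dependence holds iff the 3×3 matrix [b₁ b₂ b₃] is singular.
Cofactor expansion gives det = 20*c + 140.
This vanishes exactly when c = -7.

c = -7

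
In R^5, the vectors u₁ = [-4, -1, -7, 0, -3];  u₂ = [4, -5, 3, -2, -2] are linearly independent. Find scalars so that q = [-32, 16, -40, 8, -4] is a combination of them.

Since u₁, u₂ are independent, the coefficients expressing q are uniquely determined by a linear system.
The system has the unique solution (c₁, c₂) = (4, -4).

q = 4u₁ - 4u₂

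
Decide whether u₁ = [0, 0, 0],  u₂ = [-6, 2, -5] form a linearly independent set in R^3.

linearly dependent

One of the vectors is the zero vector, so the set is linearly dependent.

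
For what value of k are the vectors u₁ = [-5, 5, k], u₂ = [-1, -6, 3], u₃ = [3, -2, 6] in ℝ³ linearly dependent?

The set is linearly dependent precisely when det[u₁; u₂; u₃] = 0.
Cofactor expansion gives det = 20*k + 225.
This vanishes exactly when k = -45/4.

k = -45/4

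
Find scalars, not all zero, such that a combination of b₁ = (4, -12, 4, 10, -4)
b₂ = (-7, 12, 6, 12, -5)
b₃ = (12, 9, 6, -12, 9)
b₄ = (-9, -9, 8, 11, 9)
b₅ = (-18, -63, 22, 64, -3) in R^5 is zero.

3b₁ - b₃ + 2b₄ - b₅ = 0

Solve the homogeneous system with b₁, b₂, b₃, b₄, b₅ as columns by row-reducing the coefficient matrix.
One solution (up to scaling) is (3, 0, -1, 2, -1).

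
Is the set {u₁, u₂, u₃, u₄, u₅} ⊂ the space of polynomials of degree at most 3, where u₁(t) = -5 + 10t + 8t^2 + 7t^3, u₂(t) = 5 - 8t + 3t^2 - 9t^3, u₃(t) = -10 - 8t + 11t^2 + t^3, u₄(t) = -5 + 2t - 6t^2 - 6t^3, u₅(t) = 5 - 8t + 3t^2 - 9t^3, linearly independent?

Take coordinates with respect to the standard basis {1, t, …, t^3}.
There are 5 vectors in a 4-dimensional space, so they cannot be linearly independent.

linearly dependent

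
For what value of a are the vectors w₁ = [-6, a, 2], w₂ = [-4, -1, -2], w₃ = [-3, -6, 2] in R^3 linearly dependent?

The set is linearly dependent precisely when det[w₁; w₂; w₃] = 0.
The determinant works out to 14*a + 126.
Solving 14*a + 126 = 0 yields a = -9.

a = -9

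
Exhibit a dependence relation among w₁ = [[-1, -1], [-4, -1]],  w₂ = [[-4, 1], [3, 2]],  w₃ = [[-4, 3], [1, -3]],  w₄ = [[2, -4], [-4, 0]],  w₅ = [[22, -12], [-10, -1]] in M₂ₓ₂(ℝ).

Write each element as a vector in ℝ⁴ using {E₁₁, E₁₂, E₂₁, E₂₂}.
Row-reduce the matrix with w₁, w₂, w₃, w₄, w₅ as columns; the null space gives the coefficients.
The free variable yields coefficients (2, 3, 1, -2, 1) (any nonzero multiple also works).

2w₁ + 3w₂ + w₃ - 2w₄ + w₅ = 0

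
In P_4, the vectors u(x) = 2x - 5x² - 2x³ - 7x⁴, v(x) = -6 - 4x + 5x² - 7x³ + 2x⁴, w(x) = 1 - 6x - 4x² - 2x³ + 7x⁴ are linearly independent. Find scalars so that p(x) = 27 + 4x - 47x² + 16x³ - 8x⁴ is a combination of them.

Take coordinate vectors relative to {1, x, …, x⁴}.
Write p = a₁u + … + a₃w and equate components.
The system has the unique solution (a₁, a₂, a₃) = (3, -4, 3).

p = 3u - 4v + 3w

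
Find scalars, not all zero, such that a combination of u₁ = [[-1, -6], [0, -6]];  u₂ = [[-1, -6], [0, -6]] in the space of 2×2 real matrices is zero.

u₁ - u₂ = 0

Write each element as a vector in ℝ⁴ using {E₁₁, E₁₂, E₂₁, E₂₂}.
Set up α₁u₁ + α₂u₂ = 0 and solve the homogeneous system.
The free variable yields coefficients (1, -1) (any nonzero multiple also works).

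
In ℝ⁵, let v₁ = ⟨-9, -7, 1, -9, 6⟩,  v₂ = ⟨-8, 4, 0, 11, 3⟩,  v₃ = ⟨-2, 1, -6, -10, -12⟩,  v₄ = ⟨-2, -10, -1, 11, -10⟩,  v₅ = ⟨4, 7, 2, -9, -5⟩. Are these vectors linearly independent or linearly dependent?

Form the 5×5 matrix with these as columns; its determinant is -264810.
A nonzero determinant means the columns are linearly independent.

linearly independent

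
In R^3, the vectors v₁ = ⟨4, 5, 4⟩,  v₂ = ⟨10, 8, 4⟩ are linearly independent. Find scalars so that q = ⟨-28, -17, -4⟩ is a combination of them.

Since v₁, v₂ are independent, the coefficients expressing q are uniquely determined by a linear system.
Back-substitution yields (c₁, c₂) = (3, -4).

q = 3v₁ - 4v₂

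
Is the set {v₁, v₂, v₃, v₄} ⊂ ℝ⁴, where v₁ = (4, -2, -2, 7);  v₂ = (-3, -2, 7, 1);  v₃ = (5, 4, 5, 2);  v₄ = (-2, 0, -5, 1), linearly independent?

Row-reduce the matrix whose columns are v₁, v₂, v₃, v₄.
The reduction yields 4 nonzero rows, so the rank is 4.
Since rank = 4 (the number of vectors), the set is linearly independent.

linearly independent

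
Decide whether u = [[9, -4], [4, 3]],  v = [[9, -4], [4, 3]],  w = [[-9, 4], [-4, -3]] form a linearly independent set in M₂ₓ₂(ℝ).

linearly dependent

Write each element as a coordinate vector in ℝ⁴ using {E₁₁, E₁₂, E₂₁, E₂₂}.
Place the vectors as rows of a 3×4 matrix and reduce to echelon form.
The reduction yields 1 nonzero row, so the rank is 1.
Since rank 1 < 3, the set is linearly dependent.
Indeed u - v = 0.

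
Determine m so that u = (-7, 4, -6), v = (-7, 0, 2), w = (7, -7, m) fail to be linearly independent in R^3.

m = 12

Dependence holds iff the 3×3 matrix [u v w] is singular.
The determinant works out to 28*m - 336.
This vanishes exactly when m = 12.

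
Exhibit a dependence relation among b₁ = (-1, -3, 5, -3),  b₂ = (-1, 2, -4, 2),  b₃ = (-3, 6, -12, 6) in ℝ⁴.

Write the vectors as columns of a matrix and find a nonzero vector in its null space.
A generator of the null space is (0, 3, -1).

3b₂ - b₃ = 0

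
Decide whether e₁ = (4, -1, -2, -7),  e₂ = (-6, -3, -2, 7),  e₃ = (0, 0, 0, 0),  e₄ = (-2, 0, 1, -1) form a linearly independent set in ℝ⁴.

One of the vectors is the zero vector, so the set is linearly dependent.

linearly dependent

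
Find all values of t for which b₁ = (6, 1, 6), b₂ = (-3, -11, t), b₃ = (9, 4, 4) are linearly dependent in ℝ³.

t = 18

Place the vectors as rows of a 3×3 matrix; dependence ⇔ determinant zero.
Cofactor expansion gives det = 270 - 15*t.
This vanishes exactly when t = 18.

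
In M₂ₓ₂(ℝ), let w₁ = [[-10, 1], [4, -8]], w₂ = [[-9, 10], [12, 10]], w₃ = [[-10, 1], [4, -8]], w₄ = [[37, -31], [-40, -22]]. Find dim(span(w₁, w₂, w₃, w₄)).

Use coordinates relative to {E₁₁, E₁₂, E₂₁, E₂₂}.
Put the 4×4 matrix [w₁|w₂|w₃|w₄] into echelon form.
Exactly 2 pivots survive; hence the rank is 2.

dim = 2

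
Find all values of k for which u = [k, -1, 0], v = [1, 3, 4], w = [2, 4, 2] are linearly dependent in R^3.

The vectors are dependent exactly when the determinant of the matrix with rows u, v, w vanishes.
Cofactor expansion gives det = -10*k - 6.
Solving -10*k - 6 = 0 yields k = -3/5.

k = -3/5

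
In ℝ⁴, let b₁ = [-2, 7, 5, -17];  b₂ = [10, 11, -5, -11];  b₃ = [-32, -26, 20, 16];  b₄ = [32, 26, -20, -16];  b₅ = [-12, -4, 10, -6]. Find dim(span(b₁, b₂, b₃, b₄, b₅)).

Row-reduce the 5×4 matrix with these as rows.
Exactly 2 pivots survive; hence the rank is 2.
(With 5 elements in a 4-dimensional space the rank is at most 4.)

dim = 2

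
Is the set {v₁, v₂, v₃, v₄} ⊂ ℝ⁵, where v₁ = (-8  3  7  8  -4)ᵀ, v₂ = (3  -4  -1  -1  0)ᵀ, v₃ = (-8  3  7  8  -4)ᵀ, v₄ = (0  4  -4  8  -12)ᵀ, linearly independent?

linearly dependent

Two of the vectors are equal, giving an immediate dependence.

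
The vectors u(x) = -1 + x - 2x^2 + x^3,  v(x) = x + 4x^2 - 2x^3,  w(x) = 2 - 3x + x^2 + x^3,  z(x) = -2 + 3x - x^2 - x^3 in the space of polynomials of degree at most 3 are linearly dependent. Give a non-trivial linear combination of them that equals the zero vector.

Pass to coordinate vectors relative to the basis {1, x, …, x^3}.
Row-reduce the matrix with u, v, w, z as columns; the null space gives the coefficients.
The free variable yields coefficients (0, 0, 1, 1) (any nonzero multiple also works).

w + z = 0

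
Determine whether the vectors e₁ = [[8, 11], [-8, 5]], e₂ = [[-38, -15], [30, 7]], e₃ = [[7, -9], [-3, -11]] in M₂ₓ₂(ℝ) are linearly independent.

linearly dependent

Write each element as a coordinate vector in ℝ⁴ using {E₁₁, E₁₂, E₂₁, E₂₂}.
Row-reduce the matrix whose columns are e₁, e₂, e₃.
The reduction yields 2 nonzero rows, so the rank is 2.
Since rank 2 < 3, the set is linearly dependent.
Indeed 3e₁ + e₂ + 2e₃ = 0.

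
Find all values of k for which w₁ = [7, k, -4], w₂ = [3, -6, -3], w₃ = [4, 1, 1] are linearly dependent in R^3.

The set is linearly dependent precisely when det[w₁; w₂; w₃] = 0.
The determinant works out to -15*k - 129.
Setting this to zero gives k = -43/5.

k = -43/5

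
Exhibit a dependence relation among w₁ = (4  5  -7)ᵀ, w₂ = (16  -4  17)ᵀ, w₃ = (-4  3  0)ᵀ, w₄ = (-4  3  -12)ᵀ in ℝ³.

Solve the homogeneous system with w₁, w₂, w₃, w₄ as columns by row-reducing the coefficient matrix.
A generator of the null space is (1, -1, -1, -2).

w₁ - w₂ - w₃ - 2w₄ = 0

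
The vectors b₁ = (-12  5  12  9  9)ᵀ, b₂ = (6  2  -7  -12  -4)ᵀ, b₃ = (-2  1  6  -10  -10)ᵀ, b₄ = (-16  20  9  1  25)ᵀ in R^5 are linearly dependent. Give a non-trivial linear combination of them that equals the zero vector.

3b₁ + 3b₂ - b₃ - b₄ = 0

Row-reduce the matrix with b₁, b₂, b₃, b₄ as columns; the null space gives the coefficients.
The free variable yields coefficients (3, 3, -1, -1) (any nonzero multiple also works).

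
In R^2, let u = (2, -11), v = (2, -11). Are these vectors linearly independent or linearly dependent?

linearly dependent

The matrix [u|v] has determinant 0.
A zero determinant means the columns are linearly dependent.
Indeed u - v = 0.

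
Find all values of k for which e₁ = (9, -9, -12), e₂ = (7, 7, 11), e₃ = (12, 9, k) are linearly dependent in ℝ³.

The vectors are dependent exactly when the determinant of the matrix with rows e₁, e₂, e₃ vanishes.
The determinant works out to 126*k - 1827.
Solving 126*k - 1827 = 0 yields k = 29/2.

k = 29/2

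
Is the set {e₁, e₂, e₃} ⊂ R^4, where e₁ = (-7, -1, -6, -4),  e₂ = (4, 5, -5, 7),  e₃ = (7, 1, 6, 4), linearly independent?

Place the vectors as rows of a 3×4 matrix and reduce to echelon form.
The reduction yields 2 nonzero rows, so the rank is 2.
Since rank 2 < 3, the set is linearly dependent.

linearly dependent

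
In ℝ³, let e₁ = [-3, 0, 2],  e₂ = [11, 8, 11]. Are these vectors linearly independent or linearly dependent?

Row-reduce the matrix whose columns are e₁, e₂.
The reduction yields 2 nonzero rows, so the rank is 2.
Since rank = 2 (the number of vectors), the set is linearly independent.

linearly independent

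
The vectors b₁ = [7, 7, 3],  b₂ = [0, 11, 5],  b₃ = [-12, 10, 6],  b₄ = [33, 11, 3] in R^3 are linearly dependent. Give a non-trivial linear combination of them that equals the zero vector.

3b₁ - b₃ - b₄ = 0

Row-reduce the matrix with b₁, b₂, b₃, b₄ as columns; the null space gives the coefficients.
The free variable yields coefficients (3, 0, -1, -1) (any nonzero multiple also works).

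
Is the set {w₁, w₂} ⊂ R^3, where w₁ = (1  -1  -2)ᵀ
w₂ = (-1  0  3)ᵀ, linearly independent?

linearly independent

Row-reduce the matrix whose columns are w₁, w₂.
The reduction yields 2 nonzero rows, so the rank is 2.
Since rank = 2 (the number of vectors), the set is linearly independent.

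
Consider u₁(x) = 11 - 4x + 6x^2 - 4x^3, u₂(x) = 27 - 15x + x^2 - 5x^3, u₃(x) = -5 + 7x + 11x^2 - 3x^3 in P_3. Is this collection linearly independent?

linearly dependent

Take coordinates with respect to the standard basis {1, x, …, x^3}.
Row-reduce the matrix whose columns are u₁, u₂, u₃.
The reduction yields 2 nonzero rows, so the rank is 2.
Since rank 2 < 3, the set is linearly dependent.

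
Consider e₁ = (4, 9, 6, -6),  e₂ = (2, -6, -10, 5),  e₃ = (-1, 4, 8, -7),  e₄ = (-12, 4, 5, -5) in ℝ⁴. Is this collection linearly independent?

Place the vectors as rows of a 4×4 matrix and reduce to echelon form.
The reduction yields 4 nonzero rows, so the rank is 4.
Since rank = 4 (the number of vectors), the set is linearly independent.

linearly independent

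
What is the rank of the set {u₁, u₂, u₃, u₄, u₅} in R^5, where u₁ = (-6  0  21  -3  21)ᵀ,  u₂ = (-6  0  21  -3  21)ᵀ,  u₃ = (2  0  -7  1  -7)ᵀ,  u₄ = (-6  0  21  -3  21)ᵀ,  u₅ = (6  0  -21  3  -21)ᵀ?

rank 1

Apply Gaussian elimination to the matrix whose rows are u₁, u₂, u₃, u₄, u₅.
The echelon form has 1 nonzero row, so the rank is 1.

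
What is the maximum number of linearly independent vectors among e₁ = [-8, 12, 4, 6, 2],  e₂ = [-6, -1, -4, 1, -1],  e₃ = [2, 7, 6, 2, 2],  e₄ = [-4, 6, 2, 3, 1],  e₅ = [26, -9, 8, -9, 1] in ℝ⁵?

Apply Gaussian elimination to the matrix whose rows are e₁, e₂, e₃, e₄, e₅.
Reduction leaves 2 leading entries, giving rank 2.

2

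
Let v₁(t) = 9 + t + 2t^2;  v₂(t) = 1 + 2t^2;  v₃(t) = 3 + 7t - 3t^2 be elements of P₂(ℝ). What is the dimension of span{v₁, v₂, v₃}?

Use coordinates relative to {1, t, t^2}.
Apply Gaussian elimination to the matrix whose rows are v₁, v₂, v₃.
The echelon form has 3 nonzero rows, so the rank is 3.

dim = 3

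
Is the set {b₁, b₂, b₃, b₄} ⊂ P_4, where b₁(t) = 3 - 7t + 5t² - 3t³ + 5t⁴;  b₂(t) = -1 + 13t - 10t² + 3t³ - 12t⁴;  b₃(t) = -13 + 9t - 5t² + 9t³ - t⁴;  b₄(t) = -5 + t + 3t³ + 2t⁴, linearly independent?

Write each element as a coordinate vector in ℝ⁵ using {1, t, …, t⁴}.
Row-reduce the matrix whose columns are b₁, b₂, b₃, b₄.
The reduction yields 2 nonzero rows, so the rank is 2.
Since rank 2 < 4, the set is linearly dependent.
Indeed 5b₁ + 2b₂ + b₃ = 0.

linearly dependent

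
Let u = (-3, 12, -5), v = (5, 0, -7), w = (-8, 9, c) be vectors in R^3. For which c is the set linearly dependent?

c = 43/10

The vectors are dependent exactly when the determinant of the matrix with rows u, v, w vanishes.
The determinant works out to 258 - 60*c.
Solving 258 - 60*c = 0 yields c = 43/10.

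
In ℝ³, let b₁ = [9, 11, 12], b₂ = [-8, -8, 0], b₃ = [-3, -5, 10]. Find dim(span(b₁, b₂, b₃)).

Form the matrix with b₁, b₂, b₃ as columns and reduce.
Exactly 3 pivots survive; hence the rank is 3.

dim = 3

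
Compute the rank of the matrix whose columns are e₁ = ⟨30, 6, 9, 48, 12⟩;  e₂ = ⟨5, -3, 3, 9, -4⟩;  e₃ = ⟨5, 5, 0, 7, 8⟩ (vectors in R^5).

rank 2

Put the 5×3 matrix [e₁|e₂|e₃] into echelon form.
Exactly 2 pivots survive; hence the rank is 2.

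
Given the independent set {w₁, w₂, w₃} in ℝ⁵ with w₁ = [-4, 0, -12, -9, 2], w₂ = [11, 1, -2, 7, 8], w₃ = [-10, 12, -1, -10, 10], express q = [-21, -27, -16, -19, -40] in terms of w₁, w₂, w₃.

q = 2w₁ - 3w₂ - 2w₃

Set up the augmented matrix [w₁ | w₂ | w₃ | q] and row-reduce.
Back-substitution yields (a₁, a₂, a₃) = (2, -3, -2).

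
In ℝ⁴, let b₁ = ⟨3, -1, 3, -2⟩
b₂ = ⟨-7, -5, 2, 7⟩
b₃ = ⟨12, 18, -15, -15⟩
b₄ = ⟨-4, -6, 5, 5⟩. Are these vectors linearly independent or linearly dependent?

One vector is a scalar multiple of another, so the set is dependent.

linearly dependent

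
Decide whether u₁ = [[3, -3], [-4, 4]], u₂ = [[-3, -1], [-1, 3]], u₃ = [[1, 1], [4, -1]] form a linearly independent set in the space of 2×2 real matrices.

Take coordinates with respect to the standard basis {E₁₁, E₁₂, E₂₁, E₂₂}.
Row-reduce the matrix whose columns are u₁, u₂, u₃.
The reduction yields 3 nonzero rows, so the rank is 3.
Since rank = 3 (the number of vectors), the set is linearly independent.

linearly independent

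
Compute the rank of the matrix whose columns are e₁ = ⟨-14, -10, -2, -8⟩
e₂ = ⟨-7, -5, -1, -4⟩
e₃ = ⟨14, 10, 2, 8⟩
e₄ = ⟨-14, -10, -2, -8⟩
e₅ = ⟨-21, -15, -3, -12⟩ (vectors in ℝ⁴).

Row-reduce the 5×4 matrix with these as rows.
There is 1 pivot column, so rank = 1.
(With 5 elements in a 4-dimensional space the rank is at most 4.)

rank 1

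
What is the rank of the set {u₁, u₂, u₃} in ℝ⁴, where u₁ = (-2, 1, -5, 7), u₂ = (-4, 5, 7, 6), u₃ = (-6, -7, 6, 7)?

3

Form the matrix with u₁, u₂, u₃ as columns and reduce.
Exactly 3 pivots survive; hence the rank is 3.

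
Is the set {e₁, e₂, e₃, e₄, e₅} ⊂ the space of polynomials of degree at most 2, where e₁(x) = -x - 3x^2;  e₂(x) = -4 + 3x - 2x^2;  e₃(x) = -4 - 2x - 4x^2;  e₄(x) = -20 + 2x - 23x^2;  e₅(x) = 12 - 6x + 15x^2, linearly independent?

Take coordinates with respect to the standard basis {1, x, x^2}.
There are 5 vectors in a 3-dimensional space, so they cannot be linearly independent.

linearly dependent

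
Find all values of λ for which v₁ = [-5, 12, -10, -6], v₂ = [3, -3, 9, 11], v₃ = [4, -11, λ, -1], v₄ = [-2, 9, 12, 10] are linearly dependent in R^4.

λ = -5/3

Dependence holds iff the 4×4 matrix [v₁ v₂ v₃ v₄] is singular.
Expanding, det = -105*λ - 175.
Setting this to zero gives λ = -5/3.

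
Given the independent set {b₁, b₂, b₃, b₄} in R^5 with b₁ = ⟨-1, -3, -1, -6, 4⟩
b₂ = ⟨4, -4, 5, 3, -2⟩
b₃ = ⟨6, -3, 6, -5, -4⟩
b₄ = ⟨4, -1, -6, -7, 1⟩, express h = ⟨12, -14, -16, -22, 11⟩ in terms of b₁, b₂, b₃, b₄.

h = 2b₁ + 2b₂ - b₃ + 3b₄

Solve the system with b₁, b₂, b₃, b₄ as columns and h as the right-hand side.
The system has the unique solution (α₁, …, α₄) = (2, 2, -1, 3).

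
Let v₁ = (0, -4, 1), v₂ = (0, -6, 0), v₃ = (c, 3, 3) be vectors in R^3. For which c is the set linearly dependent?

Place the vectors as rows of a 3×3 matrix; dependence ⇔ determinant zero.
Cofactor expansion gives det = 6*c.
This vanishes exactly when c = 0.

c = 0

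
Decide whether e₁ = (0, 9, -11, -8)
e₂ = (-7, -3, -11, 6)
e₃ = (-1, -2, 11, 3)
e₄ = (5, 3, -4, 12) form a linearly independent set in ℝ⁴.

linearly independent

Place the vectors as rows of a 4×4 matrix and reduce to echelon form.
The reduction yields 4 nonzero rows, so the rank is 4.
Since rank = 4 (the number of vectors), the set is linearly independent.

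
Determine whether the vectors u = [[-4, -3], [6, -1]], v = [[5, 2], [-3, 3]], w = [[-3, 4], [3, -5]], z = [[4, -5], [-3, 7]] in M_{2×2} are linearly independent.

Take coordinates with respect to the standard basis {E₁₁, E₁₂, E₂₁, E₂₂}.
Row-reduce the matrix whose columns are u, v, w, z.
The reduction yields 4 nonzero rows, so the rank is 4.
Since rank = 4 (the number of vectors), the set is linearly independent.

linearly independent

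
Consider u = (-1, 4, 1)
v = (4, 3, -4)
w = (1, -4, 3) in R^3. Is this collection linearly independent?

Form the 3×3 matrix with these as columns; its determinant is -76.
A nonzero determinant means the columns are linearly independent.

linearly independent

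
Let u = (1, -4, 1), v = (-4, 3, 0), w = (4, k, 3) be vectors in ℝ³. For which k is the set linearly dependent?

k = -51/4

The vectors are dependent exactly when the determinant of the matrix with rows u, v, w vanishes.
Cofactor expansion gives det = -4*k - 51.
Solving -4*k - 51 = 0 yields k = -51/4.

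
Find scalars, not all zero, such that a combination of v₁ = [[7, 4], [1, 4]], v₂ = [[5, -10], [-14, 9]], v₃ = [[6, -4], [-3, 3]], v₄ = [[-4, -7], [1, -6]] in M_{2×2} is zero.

Pass to coordinate vectors relative to the basis {E₁₁, E₁₂, E₂₁, E₂₂}.
Row-reduce the matrix with v₁, v₂, v₃, v₄ as columns; the null space gives the coefficients.
A generator of the null space is (3, 1, -3, 2).

3v₁ + v₂ - 3v₃ + 2v₄ = 0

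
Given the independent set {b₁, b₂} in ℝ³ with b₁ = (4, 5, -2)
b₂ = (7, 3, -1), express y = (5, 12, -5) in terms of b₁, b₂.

y = 3b₁ - b₂

Since b₁, b₂ are independent, the coefficients expressing y are uniquely determined by a linear system.
The system has the unique solution (c₁, c₂) = (3, -1).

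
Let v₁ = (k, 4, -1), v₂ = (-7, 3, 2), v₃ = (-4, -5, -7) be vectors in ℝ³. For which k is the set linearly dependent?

The set is linearly dependent precisely when det[v₁; v₂; v₃] = 0.
The determinant works out to -11*k - 275.
Setting this to zero gives k = -25.

k = -25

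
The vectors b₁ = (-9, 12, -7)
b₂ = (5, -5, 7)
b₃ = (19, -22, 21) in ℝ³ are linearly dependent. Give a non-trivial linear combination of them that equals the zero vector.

b₁ - 2b₂ + b₃ = 0

Set up α₁b₁ + … + α₃b₃ = 0 and solve the homogeneous system.
The free variable yields coefficients (1, -2, 1) (any nonzero multiple also works).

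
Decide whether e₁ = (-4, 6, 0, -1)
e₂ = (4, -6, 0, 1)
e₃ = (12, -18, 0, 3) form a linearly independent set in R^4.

linearly dependent

Row-reduce the matrix whose columns are e₁, e₂, e₃.
The reduction yields 1 nonzero row, so the rank is 1.
Since rank 1 < 3, the set is linearly dependent.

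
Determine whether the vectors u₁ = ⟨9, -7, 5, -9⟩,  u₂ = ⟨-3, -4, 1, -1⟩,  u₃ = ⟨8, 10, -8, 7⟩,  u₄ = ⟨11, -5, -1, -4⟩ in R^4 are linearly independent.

linearly dependent

Form the 4×4 matrix with these as columns; its determinant is 0.
A zero determinant means the columns are linearly dependent.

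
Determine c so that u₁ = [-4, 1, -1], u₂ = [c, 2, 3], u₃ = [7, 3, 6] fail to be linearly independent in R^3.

The vectors are dependent exactly when the determinant of the matrix with rows u₁, u₂, u₃ vanishes.
The determinant works out to 23 - 9*c.
Solving 23 - 9*c = 0 yields c = 23/9.

c = 23/9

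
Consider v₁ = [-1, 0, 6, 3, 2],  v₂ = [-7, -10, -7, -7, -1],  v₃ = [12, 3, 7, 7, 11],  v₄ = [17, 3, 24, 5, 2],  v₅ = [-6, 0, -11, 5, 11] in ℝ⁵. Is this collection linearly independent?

linearly dependent

Place the vectors as rows of a 5×5 matrix and reduce to echelon form.
The reduction yields 4 nonzero rows, so the rank is 4.
Since rank 4 < 5, the set is linearly dependent.
Indeed v₁ + v₃ - v₄ - v₅ = 0.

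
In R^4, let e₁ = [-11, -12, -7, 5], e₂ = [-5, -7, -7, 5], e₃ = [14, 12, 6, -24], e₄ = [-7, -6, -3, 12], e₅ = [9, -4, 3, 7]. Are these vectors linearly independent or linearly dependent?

linearly dependent

There are 5 vectors in a 4-dimensional space, so they cannot be linearly independent.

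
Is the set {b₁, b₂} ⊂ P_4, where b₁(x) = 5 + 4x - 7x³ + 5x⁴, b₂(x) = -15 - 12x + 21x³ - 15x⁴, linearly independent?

Take coordinates with respect to the standard basis {1, x, …, x⁴}.
Row-reduce the matrix whose columns are b₁, b₂.
The reduction yields 1 nonzero row, so the rank is 1.
Since rank 1 < 2, the set is linearly dependent.
Indeed 3b₁ + b₂ = 0.

linearly dependent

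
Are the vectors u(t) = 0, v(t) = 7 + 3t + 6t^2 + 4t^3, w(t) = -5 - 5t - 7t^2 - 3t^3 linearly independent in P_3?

linearly dependent

Take coordinates with respect to the standard basis {1, t, …, t^3}.
One of the vectors is the zero vector, so the set is linearly dependent.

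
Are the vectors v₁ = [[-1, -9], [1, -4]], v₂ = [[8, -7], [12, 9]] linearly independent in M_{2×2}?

Take coordinates with respect to the standard basis {E₁₁, E₁₂, E₂₁, E₂₂}.
Row-reduce the matrix whose columns are v₁, v₂.
The reduction yields 2 nonzero rows, so the rank is 2.
Since rank = 2 (the number of vectors), the set is linearly independent.

linearly independent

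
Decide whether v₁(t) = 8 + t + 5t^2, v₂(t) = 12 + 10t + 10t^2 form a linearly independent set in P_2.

Take coordinates with respect to the standard basis {1, t, t^2}.
Row-reduce the matrix whose columns are v₁, v₂.
The reduction yields 2 nonzero rows, so the rank is 2.
Since rank = 2 (the number of vectors), the set is linearly independent.

linearly independent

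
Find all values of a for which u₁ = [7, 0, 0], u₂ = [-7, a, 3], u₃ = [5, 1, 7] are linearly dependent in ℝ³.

a = 3/7

The vectors are dependent exactly when the determinant of the matrix with rows u₁, u₂, u₃ vanishes.
Expanding, det = 49*a - 21.
Setting this to zero gives a = 3/7.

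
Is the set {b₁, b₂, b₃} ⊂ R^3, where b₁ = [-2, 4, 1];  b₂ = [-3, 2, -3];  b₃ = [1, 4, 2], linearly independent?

linearly independent

Row-reduce the matrix whose columns are b₁, b₂, b₃.
The reduction yields 3 nonzero rows, so the rank is 3.
Since rank = 3 (the number of vectors), the set is linearly independent.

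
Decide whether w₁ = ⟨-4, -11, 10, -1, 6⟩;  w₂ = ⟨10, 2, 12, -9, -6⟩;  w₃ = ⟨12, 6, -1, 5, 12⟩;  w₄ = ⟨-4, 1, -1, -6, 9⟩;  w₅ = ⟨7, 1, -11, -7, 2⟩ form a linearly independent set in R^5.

The matrix [w₁|w₂|w₃|w₄|w₅] has determinant -644961.
A nonzero determinant means the columns are linearly independent.

linearly independent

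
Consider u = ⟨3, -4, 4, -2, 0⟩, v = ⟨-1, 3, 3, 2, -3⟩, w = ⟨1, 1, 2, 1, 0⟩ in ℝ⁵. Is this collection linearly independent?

linearly independent

Place the vectors as rows of a 3×5 matrix and reduce to echelon form.
The reduction yields 3 nonzero rows, so the rank is 3.
Since rank = 3 (the number of vectors), the set is linearly independent.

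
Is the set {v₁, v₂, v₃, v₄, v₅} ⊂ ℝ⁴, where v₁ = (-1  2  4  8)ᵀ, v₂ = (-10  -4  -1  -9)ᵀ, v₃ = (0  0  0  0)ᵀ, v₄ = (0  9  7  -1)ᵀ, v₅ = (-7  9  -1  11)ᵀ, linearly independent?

There are 5 vectors in a 4-dimensional space, so they cannot be linearly independent.

linearly dependent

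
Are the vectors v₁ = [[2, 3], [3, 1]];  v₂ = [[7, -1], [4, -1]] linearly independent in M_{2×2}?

linearly independent

Write each element as a coordinate vector in ℝ⁴ using {E₁₁, E₁₂, E₂₁, E₂₂}.
Place the vectors as rows of a 2×4 matrix and reduce to echelon form.
The reduction yields 2 nonzero rows, so the rank is 2.
Since rank = 2 (the number of vectors), the set is linearly independent.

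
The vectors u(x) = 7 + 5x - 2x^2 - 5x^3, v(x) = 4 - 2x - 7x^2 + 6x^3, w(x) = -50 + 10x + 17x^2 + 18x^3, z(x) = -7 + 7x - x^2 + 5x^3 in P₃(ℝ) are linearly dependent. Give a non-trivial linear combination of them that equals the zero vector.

3u + 2v + w - 3z = 0

Write each element as a vector in ℝ⁴ using {1, x, …, x^3}.
Write the vectors as columns of a matrix and find a nonzero vector in its null space.
One solution (up to scaling) is (3, 2, 1, -3).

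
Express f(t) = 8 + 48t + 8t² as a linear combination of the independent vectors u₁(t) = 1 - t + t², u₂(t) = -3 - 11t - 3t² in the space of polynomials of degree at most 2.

Take coordinate vectors relative to {1, t, t²}.
Set up the augmented matrix [u₁ | u₂ | f] and row-reduce.
The system has the unique solution (c₁, c₂) = (-4, -4).

f = -4u₁ - 4u₂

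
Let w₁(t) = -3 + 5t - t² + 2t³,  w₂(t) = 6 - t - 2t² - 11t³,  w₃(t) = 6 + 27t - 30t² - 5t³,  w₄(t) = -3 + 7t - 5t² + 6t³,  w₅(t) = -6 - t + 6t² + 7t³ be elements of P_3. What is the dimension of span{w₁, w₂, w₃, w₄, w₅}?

Represent each element by its coordinate vector in ℝ⁴.
Apply Gaussian elimination to the matrix whose rows are w₁, w₂, w₃, w₄, w₅.
The echelon form has 3 nonzero rows, so the rank is 3.
(With 5 elements in a 4-dimensional space the rank is at most 4.)

dim = 3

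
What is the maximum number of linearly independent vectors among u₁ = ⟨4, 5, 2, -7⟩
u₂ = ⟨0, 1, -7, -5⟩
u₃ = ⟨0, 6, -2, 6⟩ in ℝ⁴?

Row-reduce the 3×4 matrix with these as rows.
There are 3 pivot columns, so rank = 3.

3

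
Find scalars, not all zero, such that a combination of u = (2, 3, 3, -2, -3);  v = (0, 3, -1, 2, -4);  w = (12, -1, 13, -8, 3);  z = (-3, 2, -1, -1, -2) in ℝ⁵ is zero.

3u - 2v - w - 2z = 0

Row-reduce the matrix with u, v, w, z as columns; the null space gives the coefficients.
One solution (up to scaling) is (3, -2, -1, -2).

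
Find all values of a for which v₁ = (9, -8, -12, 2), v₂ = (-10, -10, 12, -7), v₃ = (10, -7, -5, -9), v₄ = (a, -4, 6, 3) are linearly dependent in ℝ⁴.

a = -19/2

Dependence holds iff the 4×4 matrix [v₁ v₂ v₃ v₄] is singular.
Expanding, det = -1904*a - 18088.
This vanishes exactly when a = -19/2.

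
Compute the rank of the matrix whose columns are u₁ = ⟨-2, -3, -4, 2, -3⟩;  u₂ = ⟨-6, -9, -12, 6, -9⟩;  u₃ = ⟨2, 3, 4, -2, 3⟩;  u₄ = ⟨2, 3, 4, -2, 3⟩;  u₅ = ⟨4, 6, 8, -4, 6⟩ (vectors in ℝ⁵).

Form the matrix with u₁, u₂, u₃, u₄, u₅ as columns and reduce.
There is 1 pivot column, so rank = 1.

1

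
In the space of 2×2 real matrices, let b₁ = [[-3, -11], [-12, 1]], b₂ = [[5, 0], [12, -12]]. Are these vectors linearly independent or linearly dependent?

linearly independent

Take coordinates with respect to the standard basis {E₁₁, E₁₂, E₂₁, E₂₂}.
Place the vectors as rows of a 2×4 matrix and reduce to echelon form.
The reduction yields 2 nonzero rows, so the rank is 2.
Since rank = 2 (the number of vectors), the set is linearly independent.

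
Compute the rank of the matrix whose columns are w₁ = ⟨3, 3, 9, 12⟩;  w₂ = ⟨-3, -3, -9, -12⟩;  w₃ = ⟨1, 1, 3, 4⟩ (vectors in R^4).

Form the matrix with w₁, w₂, w₃ as columns and reduce.
Exactly 1 pivot survives; hence the rank is 1.

rank 1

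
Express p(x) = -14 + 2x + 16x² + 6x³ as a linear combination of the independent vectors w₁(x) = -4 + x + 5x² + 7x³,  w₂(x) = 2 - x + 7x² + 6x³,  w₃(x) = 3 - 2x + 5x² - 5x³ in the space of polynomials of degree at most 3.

Take coordinate vectors relative to {1, x, …, x³}.
Write p = a₁w₁ + … + a₃w₃ and equate components.
Row-reducing the augmented matrix gives the unique coefficients (a₁, a₂, a₃) = (4, -2, 2).

p = 4w₁ - 2w₂ + 2w₃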